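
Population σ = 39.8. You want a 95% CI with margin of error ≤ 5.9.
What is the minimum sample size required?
n ≥ 175

For margin E ≤ 5.9:
n ≥ (z* · σ / E)²
n ≥ (1.960 · 39.8 / 5.9)²
n ≥ 174.81

Minimum n = 175 (rounding up)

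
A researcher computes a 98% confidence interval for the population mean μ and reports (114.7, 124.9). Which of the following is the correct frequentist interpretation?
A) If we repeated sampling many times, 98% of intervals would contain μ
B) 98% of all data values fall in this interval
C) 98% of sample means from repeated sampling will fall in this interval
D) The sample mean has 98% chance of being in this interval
A

A) Correct — this is the frequentist long-run coverage interpretation.
B) Wrong — a CI is about the parameter μ, not individual data values.
C) Wrong — coverage applies to intervals containing μ, not to future x̄ values.
D) Wrong — x̄ is observed and sits in the interval by construction.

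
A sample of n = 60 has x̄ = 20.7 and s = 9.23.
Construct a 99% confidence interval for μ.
(17.53, 23.87)

t-interval (σ unknown):
df = n - 1 = 59
t* = 2.662 for 99% confidence

Margin of error = t* · s/√n = 2.662 · 9.23/√60 = 3.17

CI: (17.53, 23.87)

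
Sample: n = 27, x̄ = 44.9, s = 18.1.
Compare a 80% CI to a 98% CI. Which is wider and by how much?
98% CI is wider by 8.11

df = 26
80% CI: t* = 1.315, (40.32, 49.48), width = 2 · t* · s/√n = 9.16
98% CI: t* = 2.479, (36.26, 53.54), width = 2 · t* · s/√n = 17.27

The 98% CI is wider by 17.27 - 9.16 = 8.11.
Higher confidence requires a wider interval.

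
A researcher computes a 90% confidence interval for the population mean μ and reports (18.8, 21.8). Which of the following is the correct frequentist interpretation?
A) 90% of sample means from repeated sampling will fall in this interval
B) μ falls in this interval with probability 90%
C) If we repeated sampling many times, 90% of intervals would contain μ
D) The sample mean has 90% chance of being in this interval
C

A) Wrong — coverage applies to intervals containing μ, not to future x̄ values.
B) Wrong — μ is fixed; the randomness lives in the interval, not in μ.
C) Correct — this is the frequentist long-run coverage interpretation.
D) Wrong — x̄ is observed and sits in the interval by construction.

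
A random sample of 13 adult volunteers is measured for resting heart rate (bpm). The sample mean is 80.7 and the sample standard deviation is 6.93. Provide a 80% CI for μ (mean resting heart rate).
(78.09, 83.31)

t-interval (σ unknown):
df = n - 1 = 12
t* = 1.356 for 80% confidence

Margin of error = t* · s/√n = 1.356 · 6.93/√13 = 2.61

CI: (78.09, 83.31)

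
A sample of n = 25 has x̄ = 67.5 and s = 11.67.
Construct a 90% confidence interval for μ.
(63.51, 71.49)

t-interval (σ unknown):
df = n - 1 = 24
t* = 1.711 for 90% confidence

Margin of error = t* · s/√n = 1.711 · 11.67/√25 = 3.99

CI: (63.51, 71.49)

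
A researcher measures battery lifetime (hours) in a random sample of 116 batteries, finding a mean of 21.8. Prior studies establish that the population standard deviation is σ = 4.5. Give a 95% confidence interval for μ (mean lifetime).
(20.98, 22.62)

z-interval (σ known):
z* = 1.960 for 95% confidence

Margin of error = z* · σ/√n = 1.960 · 4.5/√116 = 0.82

CI: (21.8 - 0.82, 21.8 + 0.82) = (20.98, 22.62)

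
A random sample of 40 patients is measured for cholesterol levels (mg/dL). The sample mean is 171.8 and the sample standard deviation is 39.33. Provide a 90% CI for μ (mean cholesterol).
(161.32, 182.28)

t-interval (σ unknown):
df = n - 1 = 39
t* = 1.685 for 90% confidence

Margin of error = t* · s/√n = 1.685 · 39.33/√40 = 10.48

CI: (161.32, 182.28)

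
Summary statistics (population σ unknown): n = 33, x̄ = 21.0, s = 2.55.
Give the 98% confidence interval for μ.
(19.91, 22.09)

t-interval (σ unknown):
df = n - 1 = 32
t* = 2.449 for 98% confidence

Margin of error = t* · s/√n = 2.449 · 2.55/√33 = 1.09

CI: (19.91, 22.09)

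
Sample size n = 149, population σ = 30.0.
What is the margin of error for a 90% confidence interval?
Margin of error = 4.04

Margin of error = z* · σ/√n
= 1.645 · 30.0/√149
= 1.645 · 30.0/12.2066
= 4.04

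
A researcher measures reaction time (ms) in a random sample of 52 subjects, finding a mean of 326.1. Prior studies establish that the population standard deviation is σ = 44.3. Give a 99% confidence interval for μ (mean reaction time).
(310.27, 341.93)

z-interval (σ known):
z* = 2.576 for 99% confidence

Margin of error = z* · σ/√n = 2.576 · 44.3/√52 = 15.83

CI: (326.1 - 15.83, 326.1 + 15.83) = (310.27, 341.93)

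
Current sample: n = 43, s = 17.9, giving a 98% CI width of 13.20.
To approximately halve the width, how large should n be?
n ≈ 172

CI width ∝ 1/√n
To reduce width by factor 2, need √n to grow by 2 → need 2² = 4 times as many samples.

Current: n = 43, width = 13.20
New: n = 172, width ≈ 6.41

Width reduced by factor of 13.20/6.41 = 2.06.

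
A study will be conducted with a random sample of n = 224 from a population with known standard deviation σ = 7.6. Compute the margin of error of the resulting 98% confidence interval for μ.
Margin of error = 1.18

Margin of error = z* · σ/√n
= 2.326 · 7.6/√224
= 2.326 · 7.6/14.9666
= 1.18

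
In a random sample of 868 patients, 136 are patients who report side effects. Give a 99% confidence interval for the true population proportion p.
(0.125, 0.188)

Proportion CI:
p̂ = 136/868 = 0.15668
SE = √(p̂(1-p̂)/n) = √(0.15668 · 0.84332 / 868) = 0.01234

z* = 2.576
Margin = z* · SE = 2.576 · 0.01234 = 0.0318

CI: 0.15668 ± 0.0318 = (0.125, 0.188)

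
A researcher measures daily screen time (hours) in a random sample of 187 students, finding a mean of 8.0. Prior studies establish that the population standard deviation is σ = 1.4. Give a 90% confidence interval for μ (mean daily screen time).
(7.83, 8.17)

z-interval (σ known):
z* = 1.645 for 90% confidence

Margin of error = z* · σ/√n = 1.645 · 1.4/√187 = 0.17

CI: (8.0 - 0.17, 8.0 + 0.17) = (7.83, 8.17)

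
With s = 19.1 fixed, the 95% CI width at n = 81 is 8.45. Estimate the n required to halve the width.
n ≈ 324

CI width ∝ 1/√n
To reduce width by factor 2, need √n to grow by 2 → need 2² = 4 times as many samples.

Current: n = 81, width = 8.45
New: n = 324, width ≈ 4.17

Width reduced by factor of 8.45/4.17 = 2.03.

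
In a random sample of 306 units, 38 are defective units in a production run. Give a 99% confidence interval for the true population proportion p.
(0.076, 0.173)

Proportion CI:
p̂ = 38/306 = 0.12418
SE = √(p̂(1-p̂)/n) = √(0.12418 · 0.87582 / 306) = 0.01885

z* = 2.576
Margin = z* · SE = 2.576 · 0.01885 = 0.0486

CI: 0.12418 ± 0.0486 = (0.076, 0.173)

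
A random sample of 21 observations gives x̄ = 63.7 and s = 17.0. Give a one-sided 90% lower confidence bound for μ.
μ ≥ 58.78

Lower bound (one-sided):
t* = 1.325 (one-sided for 90%)
Lower bound = x̄ - t* · s/√n = 63.7 - 1.325 · 17.0/√21 = 58.78

We are 90% confident that μ ≥ 58.78.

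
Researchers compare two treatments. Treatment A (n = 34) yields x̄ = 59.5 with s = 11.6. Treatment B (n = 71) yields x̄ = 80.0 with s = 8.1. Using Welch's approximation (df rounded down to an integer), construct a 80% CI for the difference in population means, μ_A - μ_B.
(-23.37, -17.63)

Difference: x̄₁ - x̄₂ = -20.50
SE = √(s₁²/n₁ + s₂²/n₂) = √(11.6²/34 + 8.1²/71) = 2.2095
df = 48.95 → 48 (Welch–Satterthwaite, rounded down)
t* = 1.299

CI: -20.50 ± 1.299 · 2.2095 = -20.50 ± 2.87 = (-23.37, -17.63)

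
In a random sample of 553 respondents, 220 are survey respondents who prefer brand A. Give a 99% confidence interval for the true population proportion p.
(0.344, 0.451)

Proportion CI:
p̂ = 220/553 = 0.39783
SE = √(p̂(1-p̂)/n) = √(0.39783 · 0.60217 / 553) = 0.02081

z* = 2.576
Margin = z* · SE = 2.576 · 0.02081 = 0.0536

CI: 0.39783 ± 0.0536 = (0.344, 0.451)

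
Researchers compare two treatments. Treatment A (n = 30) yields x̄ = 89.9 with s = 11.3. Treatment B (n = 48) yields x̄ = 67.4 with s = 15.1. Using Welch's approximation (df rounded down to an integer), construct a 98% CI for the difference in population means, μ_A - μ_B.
(15.36, 29.64)

Difference: x̄₁ - x̄₂ = 22.50
SE = √(s₁²/n₁ + s₂²/n₂) = √(11.3²/30 + 15.1²/48) = 3.0011
df = 73.42 → 73 (Welch–Satterthwaite, rounded down)
t* = 2.379

CI: 22.50 ± 2.379 · 3.0011 = 22.50 ± 7.14 = (15.36, 29.64)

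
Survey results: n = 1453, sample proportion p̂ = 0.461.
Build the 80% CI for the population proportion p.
(0.444, 0.478)

Proportion CI:
SE = √(p̂(1-p̂)/n) = √(0.461 · 0.539 / 1453) = 0.01308

z* = 1.282
Margin = z* · SE = 1.282 · 0.01308 = 0.0168

CI: 0.461 ± 0.0168 = (0.444, 0.478)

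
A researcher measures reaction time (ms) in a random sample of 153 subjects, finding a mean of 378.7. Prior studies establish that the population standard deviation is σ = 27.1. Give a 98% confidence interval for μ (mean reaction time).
(373.60, 383.80)

z-interval (σ known):
z* = 2.326 for 98% confidence

Margin of error = z* · σ/√n = 2.326 · 27.1/√153 = 5.10

CI: (378.7 - 5.10, 378.7 + 5.10) = (373.60, 383.80)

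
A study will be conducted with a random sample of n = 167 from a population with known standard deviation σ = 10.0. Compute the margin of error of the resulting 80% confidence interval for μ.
Margin of error = 0.99

Margin of error = z* · σ/√n
= 1.282 · 10.0/√167
= 1.282 · 10.0/12.9228
= 0.99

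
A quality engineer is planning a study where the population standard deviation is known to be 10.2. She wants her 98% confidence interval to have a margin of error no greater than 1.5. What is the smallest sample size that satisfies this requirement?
n ≥ 251

For margin E ≤ 1.5:
n ≥ (z* · σ / E)²
n ≥ (2.326 · 10.2 / 1.5)²
n ≥ 250.17

Minimum n = 251 (rounding up)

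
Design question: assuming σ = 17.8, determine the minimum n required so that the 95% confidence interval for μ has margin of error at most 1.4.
n ≥ 622

For margin E ≤ 1.4:
n ≥ (z* · σ / E)²
n ≥ (1.960 · 17.8 / 1.4)²
n ≥ 621.01

Minimum n = 622 (rounding up)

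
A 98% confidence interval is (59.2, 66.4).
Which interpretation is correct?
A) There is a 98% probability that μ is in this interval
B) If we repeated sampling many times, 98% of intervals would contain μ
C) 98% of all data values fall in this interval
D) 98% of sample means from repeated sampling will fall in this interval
B

A) Wrong — μ is fixed; the randomness lives in the interval, not in μ.
B) Correct — this is the frequentist long-run coverage interpretation.
C) Wrong — a CI is about the parameter μ, not individual data values.
D) Wrong — coverage applies to intervals containing μ, not to future x̄ values.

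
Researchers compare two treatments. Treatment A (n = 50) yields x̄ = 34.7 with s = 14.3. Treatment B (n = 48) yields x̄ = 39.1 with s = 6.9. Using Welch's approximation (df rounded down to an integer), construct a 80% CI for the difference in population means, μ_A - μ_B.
(-7.32, -1.48)

Difference: x̄₁ - x̄₂ = -4.40
SE = √(s₁²/n₁ + s₂²/n₂) = √(14.3²/50 + 6.9²/48) = 2.2543
df = 71.28 → 71 (Welch–Satterthwaite, rounded down)
t* = 1.294

CI: -4.40 ± 1.294 · 2.2543 = -4.40 ± 2.92 = (-7.32, -1.48)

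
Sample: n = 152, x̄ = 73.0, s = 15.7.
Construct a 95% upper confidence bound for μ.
μ ≤ 75.11

Upper bound (one-sided):
t* = 1.655 (one-sided for 95%)
Upper bound = x̄ + t* · s/√n = 73.0 + 1.655 · 15.7/√152 = 75.11

We are 95% confident that μ ≤ 75.11.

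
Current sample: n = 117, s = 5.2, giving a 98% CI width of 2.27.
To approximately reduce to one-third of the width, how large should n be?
n ≈ 1053

CI width ∝ 1/√n
To reduce width by factor 3, need √n to grow by 3 → need 3² = 9 times as many samples.

Current: n = 117, width = 2.27
New: n = 1053, width ≈ 0.75

Width reduced by factor of 2.27/0.75 = 3.03.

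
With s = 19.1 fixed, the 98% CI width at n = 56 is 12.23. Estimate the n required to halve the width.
n ≈ 224

CI width ∝ 1/√n
To reduce width by factor 2, need √n to grow by 2 → need 2² = 4 times as many samples.

Current: n = 56, width = 12.23
New: n = 224, width ≈ 5.98

Width reduced by factor of 12.23/5.98 = 2.05.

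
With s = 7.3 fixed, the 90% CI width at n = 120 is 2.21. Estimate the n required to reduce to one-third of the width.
n ≈ 1080

CI width ∝ 1/√n
To reduce width by factor 3, need √n to grow by 3 → need 3² = 9 times as many samples.

Current: n = 120, width = 2.21
New: n = 1080, width ≈ 0.73

Width reduced by factor of 2.21/0.73 = 3.03.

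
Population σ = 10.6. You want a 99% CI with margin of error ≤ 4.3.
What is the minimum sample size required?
n ≥ 41

For margin E ≤ 4.3:
n ≥ (z* · σ / E)²
n ≥ (2.576 · 10.6 / 4.3)²
n ≥ 40.32

Minimum n = 41 (rounding up)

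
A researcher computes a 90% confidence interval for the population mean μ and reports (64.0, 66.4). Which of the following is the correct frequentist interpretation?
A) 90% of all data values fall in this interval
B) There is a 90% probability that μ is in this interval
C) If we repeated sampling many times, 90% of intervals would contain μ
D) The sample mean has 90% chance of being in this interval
C

A) Wrong — a CI is about the parameter μ, not individual data values.
B) Wrong — μ is fixed; the randomness lives in the interval, not in μ.
C) Correct — this is the frequentist long-run coverage interpretation.
D) Wrong — x̄ is observed and sits in the interval by construction.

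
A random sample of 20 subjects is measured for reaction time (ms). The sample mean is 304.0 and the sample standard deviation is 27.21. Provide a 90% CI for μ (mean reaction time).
(293.48, 314.52)

t-interval (σ unknown):
df = n - 1 = 19
t* = 1.729 for 90% confidence

Margin of error = t* · s/√n = 1.729 · 27.21/√20 = 10.52

CI: (293.48, 314.52)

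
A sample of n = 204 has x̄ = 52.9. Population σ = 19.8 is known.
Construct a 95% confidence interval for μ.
(50.18, 55.62)

z-interval (σ known):
z* = 1.960 for 95% confidence

Margin of error = z* · σ/√n = 1.960 · 19.8/√204 = 2.72

CI: (52.9 - 2.72, 52.9 + 2.72) = (50.18, 55.62)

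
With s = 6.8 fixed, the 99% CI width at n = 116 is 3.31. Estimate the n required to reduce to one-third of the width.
n ≈ 1044

CI width ∝ 1/√n
To reduce width by factor 3, need √n to grow by 3 → need 3² = 9 times as many samples.

Current: n = 116, width = 3.31
New: n = 1044, width ≈ 1.09

Width reduced by factor of 3.31/1.09 = 3.04.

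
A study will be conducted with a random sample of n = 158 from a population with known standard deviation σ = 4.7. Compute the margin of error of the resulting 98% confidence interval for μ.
Margin of error = 0.87

Margin of error = z* · σ/√n
= 2.326 · 4.7/√158
= 2.326 · 4.7/12.5698
= 0.87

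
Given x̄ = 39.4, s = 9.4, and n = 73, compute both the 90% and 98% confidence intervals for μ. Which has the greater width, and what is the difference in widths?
98% CI is wider by 1.56

df = 72
90% CI: t* = 1.666, (37.57, 41.23), width = 2 · t* · s/√n = 3.67
98% CI: t* = 2.379, (36.78, 42.02), width = 2 · t* · s/√n = 5.23

The 98% CI is wider by 5.23 - 3.67 = 1.56.
Higher confidence requires a wider interval.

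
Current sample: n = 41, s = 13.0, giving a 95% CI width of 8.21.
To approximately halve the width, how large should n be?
n ≈ 164

CI width ∝ 1/√n
To reduce width by factor 2, need √n to grow by 2 → need 2² = 4 times as many samples.

Current: n = 41, width = 8.21
New: n = 164, width ≈ 4.01

Width reduced by factor of 8.21/4.01 = 2.05.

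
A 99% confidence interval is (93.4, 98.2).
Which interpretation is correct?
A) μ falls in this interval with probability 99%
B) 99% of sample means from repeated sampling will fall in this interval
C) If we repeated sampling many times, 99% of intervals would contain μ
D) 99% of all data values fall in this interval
C

A) Wrong — μ is fixed; the randomness lives in the interval, not in μ.
B) Wrong — coverage applies to intervals containing μ, not to future x̄ values.
C) Correct — this is the frequentist long-run coverage interpretation.
D) Wrong — a CI is about the parameter μ, not individual data values.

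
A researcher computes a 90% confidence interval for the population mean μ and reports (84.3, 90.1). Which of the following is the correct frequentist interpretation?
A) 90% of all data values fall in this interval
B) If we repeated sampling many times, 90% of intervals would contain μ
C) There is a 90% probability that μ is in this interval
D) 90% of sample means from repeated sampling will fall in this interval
B

A) Wrong — a CI is about the parameter μ, not individual data values.
B) Correct — this is the frequentist long-run coverage interpretation.
C) Wrong — μ is fixed; the randomness lives in the interval, not in μ.
D) Wrong — coverage applies to intervals containing μ, not to future x̄ values.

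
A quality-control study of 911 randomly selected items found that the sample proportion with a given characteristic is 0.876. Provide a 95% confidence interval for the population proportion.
(0.855, 0.897)

Proportion CI:
SE = √(p̂(1-p̂)/n) = √(0.876 · 0.124 / 911) = 0.01092

z* = 1.960
Margin = z* · SE = 1.960 · 0.01092 = 0.0214

CI: 0.876 ± 0.0214 = (0.855, 0.897)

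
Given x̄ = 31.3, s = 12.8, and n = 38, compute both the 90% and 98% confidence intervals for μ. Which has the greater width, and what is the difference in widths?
98% CI is wider by 3.09

df = 37
90% CI: t* = 1.687, (27.80, 34.80), width = 2 · t* · s/√n = 7.01
98% CI: t* = 2.431, (26.25, 36.35), width = 2 · t* · s/√n = 10.10

The 98% CI is wider by 10.10 - 7.01 = 3.09.
Higher confidence requires a wider interval.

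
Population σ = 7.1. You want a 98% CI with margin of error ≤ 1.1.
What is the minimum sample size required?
n ≥ 226

For margin E ≤ 1.1:
n ≥ (z* · σ / E)²
n ≥ (2.326 · 7.1 / 1.1)²
n ≥ 225.40

Minimum n = 226 (rounding up)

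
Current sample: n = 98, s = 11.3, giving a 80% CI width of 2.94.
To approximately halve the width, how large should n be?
n ≈ 392

CI width ∝ 1/√n
To reduce width by factor 2, need √n to grow by 2 → need 2² = 4 times as many samples.

Current: n = 98, width = 2.94
New: n = 392, width ≈ 1.47

Width reduced by factor of 2.94/1.47 = 2.00.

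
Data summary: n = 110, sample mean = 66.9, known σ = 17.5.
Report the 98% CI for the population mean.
(63.02, 70.78)

z-interval (σ known):
z* = 2.326 for 98% confidence

Margin of error = z* · σ/√n = 2.326 · 17.5/√110 = 3.88

CI: (66.9 - 3.88, 66.9 + 3.88) = (63.02, 70.78)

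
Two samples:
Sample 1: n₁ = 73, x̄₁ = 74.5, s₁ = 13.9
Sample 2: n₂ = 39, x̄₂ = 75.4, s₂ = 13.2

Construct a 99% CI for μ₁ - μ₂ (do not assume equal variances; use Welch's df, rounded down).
(-7.94, 6.14)

Difference: x̄₁ - x̄₂ = -0.90
SE = √(s₁²/n₁ + s₂²/n₂) = √(13.9²/73 + 13.2²/39) = 2.6673
df = 81.30 → 81 (Welch–Satterthwaite, rounded down)
t* = 2.638

CI: -0.90 ± 2.638 · 2.6673 = -0.90 ± 7.04 = (-7.94, 6.14)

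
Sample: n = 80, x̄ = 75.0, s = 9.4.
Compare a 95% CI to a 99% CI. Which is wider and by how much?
99% CI is wider by 1.37

df = 79
95% CI: t* = 1.990, (72.91, 77.09), width = 2 · t* · s/√n = 4.18
99% CI: t* = 2.640, (72.23, 77.77), width = 2 · t* · s/√n = 5.55

The 99% CI is wider by 5.55 - 4.18 = 1.37.
Higher confidence requires a wider interval.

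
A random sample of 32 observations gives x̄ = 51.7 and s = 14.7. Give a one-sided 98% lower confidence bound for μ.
μ ≥ 46.13

Lower bound (one-sided):
t* = 2.144 (one-sided for 98%)
Lower bound = x̄ - t* · s/√n = 51.7 - 2.144 · 14.7/√32 = 46.13

We are 98% confident that μ ≥ 46.13.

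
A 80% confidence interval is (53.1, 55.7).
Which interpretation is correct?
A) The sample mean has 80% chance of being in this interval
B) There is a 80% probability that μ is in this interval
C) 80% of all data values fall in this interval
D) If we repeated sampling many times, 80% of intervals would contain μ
D

A) Wrong — x̄ is observed and sits in the interval by construction.
B) Wrong — μ is fixed; the randomness lives in the interval, not in μ.
C) Wrong — a CI is about the parameter μ, not individual data values.
D) Correct — this is the frequentist long-run coverage interpretation.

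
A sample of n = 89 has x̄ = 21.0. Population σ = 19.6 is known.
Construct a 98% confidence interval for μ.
(16.17, 25.83)

z-interval (σ known):
z* = 2.326 for 98% confidence

Margin of error = z* · σ/√n = 2.326 · 19.6/√89 = 4.83

CI: (21.0 - 4.83, 21.0 + 4.83) = (16.17, 25.83)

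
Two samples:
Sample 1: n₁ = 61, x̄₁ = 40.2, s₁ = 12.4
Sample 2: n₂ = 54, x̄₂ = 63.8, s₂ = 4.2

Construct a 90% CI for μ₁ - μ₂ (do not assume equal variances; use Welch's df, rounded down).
(-26.41, -20.79)

Difference: x̄₁ - x̄₂ = -23.60
SE = √(s₁²/n₁ + s₂²/n₂) = √(12.4²/61 + 4.2²/54) = 1.6874
df = 75.13 → 75 (Welch–Satterthwaite, rounded down)
t* = 1.665

CI: -23.60 ± 1.665 · 1.6874 = -23.60 ± 2.81 = (-26.41, -20.79)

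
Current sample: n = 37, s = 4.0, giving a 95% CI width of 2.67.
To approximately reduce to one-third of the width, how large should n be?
n ≈ 333

CI width ∝ 1/√n
To reduce width by factor 3, need √n to grow by 3 → need 3² = 9 times as many samples.

Current: n = 37, width = 2.67
New: n = 333, width ≈ 0.86

Width reduced by factor of 2.67/0.86 = 3.10.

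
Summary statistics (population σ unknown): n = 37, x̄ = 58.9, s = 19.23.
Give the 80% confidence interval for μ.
(54.77, 63.03)

t-interval (σ unknown):
df = n - 1 = 36
t* = 1.306 for 80% confidence

Margin of error = t* · s/√n = 1.306 · 19.23/√37 = 4.13

CI: (54.77, 63.03)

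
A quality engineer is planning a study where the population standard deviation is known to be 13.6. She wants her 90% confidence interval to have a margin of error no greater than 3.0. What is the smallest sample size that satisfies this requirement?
n ≥ 56

For margin E ≤ 3.0:
n ≥ (z* · σ / E)²
n ≥ (1.645 · 13.6 / 3.0)²
n ≥ 55.61

Minimum n = 56 (rounding up)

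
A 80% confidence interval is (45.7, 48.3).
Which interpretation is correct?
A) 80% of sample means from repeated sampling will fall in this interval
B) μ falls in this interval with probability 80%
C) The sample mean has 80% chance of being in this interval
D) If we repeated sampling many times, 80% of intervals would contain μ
D

A) Wrong — coverage applies to intervals containing μ, not to future x̄ values.
B) Wrong — μ is fixed; the randomness lives in the interval, not in μ.
C) Wrong — x̄ is observed and sits in the interval by construction.
D) Correct — this is the frequentist long-run coverage interpretation.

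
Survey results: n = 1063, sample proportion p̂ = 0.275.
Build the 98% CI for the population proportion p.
(0.243, 0.307)

Proportion CI:
SE = √(p̂(1-p̂)/n) = √(0.275 · 0.725 / 1063) = 0.01370

z* = 2.326
Margin = z* · SE = 2.326 · 0.01370 = 0.0319

CI: 0.275 ± 0.0319 = (0.243, 0.307)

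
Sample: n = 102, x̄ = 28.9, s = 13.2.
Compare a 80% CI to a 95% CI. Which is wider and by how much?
95% CI is wider by 1.82

df = 101
80% CI: t* = 1.290, (27.21, 30.59), width = 2 · t* · s/√n = 3.37
95% CI: t* = 1.984, (26.31, 31.49), width = 2 · t* · s/√n = 5.19

The 95% CI is wider by 5.19 - 3.37 = 1.82.
Higher confidence requires a wider interval.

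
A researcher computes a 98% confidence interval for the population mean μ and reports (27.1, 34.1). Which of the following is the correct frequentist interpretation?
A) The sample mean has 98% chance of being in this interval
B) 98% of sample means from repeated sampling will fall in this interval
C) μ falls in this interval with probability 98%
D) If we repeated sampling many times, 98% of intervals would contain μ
D

A) Wrong — x̄ is observed and sits in the interval by construction.
B) Wrong — coverage applies to intervals containing μ, not to future x̄ values.
C) Wrong — μ is fixed; the randomness lives in the interval, not in μ.
D) Correct — this is the frequentist long-run coverage interpretation.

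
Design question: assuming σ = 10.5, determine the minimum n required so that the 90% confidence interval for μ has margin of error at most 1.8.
n ≥ 93

For margin E ≤ 1.8:
n ≥ (z* · σ / E)²
n ≥ (1.645 · 10.5 / 1.8)²
n ≥ 92.08

Minimum n = 93 (rounding up)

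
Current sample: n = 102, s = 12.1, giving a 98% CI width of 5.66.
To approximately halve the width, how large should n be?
n ≈ 408

CI width ∝ 1/√n
To reduce width by factor 2, need √n to grow by 2 → need 2² = 4 times as many samples.

Current: n = 102, width = 5.66
New: n = 408, width ≈ 2.80

Width reduced by factor of 5.66/2.80 = 2.02.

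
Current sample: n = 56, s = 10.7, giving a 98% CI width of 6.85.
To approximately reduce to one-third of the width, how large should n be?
n ≈ 504

CI width ∝ 1/√n
To reduce width by factor 3, need √n to grow by 3 → need 3² = 9 times as many samples.

Current: n = 56, width = 6.85
New: n = 504, width ≈ 2.22

Width reduced by factor of 6.85/2.22 = 3.09.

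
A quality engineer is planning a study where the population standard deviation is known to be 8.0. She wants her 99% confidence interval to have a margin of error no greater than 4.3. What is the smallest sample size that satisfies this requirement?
n ≥ 23

For margin E ≤ 4.3:
n ≥ (z* · σ / E)²
n ≥ (2.576 · 8.0 / 4.3)²
n ≥ 22.97

Minimum n = 23 (rounding up)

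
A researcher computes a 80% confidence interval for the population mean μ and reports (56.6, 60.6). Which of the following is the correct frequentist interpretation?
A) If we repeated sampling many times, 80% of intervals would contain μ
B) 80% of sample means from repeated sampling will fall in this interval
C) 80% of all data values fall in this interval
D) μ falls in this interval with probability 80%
A

A) Correct — this is the frequentist long-run coverage interpretation.
B) Wrong — coverage applies to intervals containing μ, not to future x̄ values.
C) Wrong — a CI is about the parameter μ, not individual data values.
D) Wrong — μ is fixed; the randomness lives in the interval, not in μ.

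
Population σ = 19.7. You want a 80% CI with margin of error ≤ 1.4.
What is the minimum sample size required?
n ≥ 326

For margin E ≤ 1.4:
n ≥ (z* · σ / E)²
n ≥ (1.282 · 19.7 / 1.4)²
n ≥ 325.43

Minimum n = 326 (rounding up)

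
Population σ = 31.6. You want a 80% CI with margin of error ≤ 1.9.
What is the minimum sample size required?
n ≥ 455

For margin E ≤ 1.9:
n ≥ (z* · σ / E)²
n ≥ (1.282 · 31.6 / 1.9)²
n ≥ 454.61

Minimum n = 455 (rounding up)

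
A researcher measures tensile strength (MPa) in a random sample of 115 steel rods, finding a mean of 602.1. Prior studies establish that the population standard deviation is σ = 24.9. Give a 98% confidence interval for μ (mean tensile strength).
(596.70, 607.50)

z-interval (σ known):
z* = 2.326 for 98% confidence

Margin of error = z* · σ/√n = 2.326 · 24.9/√115 = 5.40

CI: (602.1 - 5.40, 602.1 + 5.40) = (596.70, 607.50)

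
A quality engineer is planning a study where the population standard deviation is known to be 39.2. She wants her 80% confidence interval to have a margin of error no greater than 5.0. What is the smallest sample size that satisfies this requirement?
n ≥ 102

For margin E ≤ 5.0:
n ≥ (z* · σ / E)²
n ≥ (1.282 · 39.2 / 5.0)²
n ≥ 101.02

Minimum n = 102 (rounding up)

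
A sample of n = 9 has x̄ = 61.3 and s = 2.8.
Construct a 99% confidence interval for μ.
(58.17, 64.43)

t-interval (σ unknown):
df = n - 1 = 8
t* = 3.355 for 99% confidence

Margin of error = t* · s/√n = 3.355 · 2.8/√9 = 3.13

CI: (58.17, 64.43)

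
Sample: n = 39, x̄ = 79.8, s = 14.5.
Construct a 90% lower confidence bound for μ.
μ ≥ 76.77

Lower bound (one-sided):
t* = 1.304 (one-sided for 90%)
Lower bound = x̄ - t* · s/√n = 79.8 - 1.304 · 14.5/√39 = 76.77

We are 90% confident that μ ≥ 76.77.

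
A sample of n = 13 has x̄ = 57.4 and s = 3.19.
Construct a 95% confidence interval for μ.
(55.47, 59.33)

t-interval (σ unknown):
df = n - 1 = 12
t* = 2.179 for 95% confidence

Margin of error = t* · s/√n = 2.179 · 3.19/√13 = 1.93

CI: (55.47, 59.33)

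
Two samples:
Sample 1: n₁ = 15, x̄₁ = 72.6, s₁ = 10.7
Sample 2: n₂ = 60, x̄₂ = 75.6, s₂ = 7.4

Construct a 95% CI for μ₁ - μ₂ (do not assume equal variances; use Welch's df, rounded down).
(-9.17, 3.17)

Difference: x̄₁ - x̄₂ = -3.00
SE = √(s₁²/n₁ + s₂²/n₂) = √(10.7²/15 + 7.4²/60) = 2.9232
df = 17.49 → 17 (Welch–Satterthwaite, rounded down)
t* = 2.110

CI: -3.00 ± 2.110 · 2.9232 = -3.00 ± 6.17 = (-9.17, 3.17)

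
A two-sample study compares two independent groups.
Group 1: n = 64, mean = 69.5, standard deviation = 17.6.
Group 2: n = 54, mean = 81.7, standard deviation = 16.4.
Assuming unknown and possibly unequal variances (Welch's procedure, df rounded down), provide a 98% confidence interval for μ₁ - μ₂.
(-19.60, -4.80)

Difference: x̄₁ - x̄₂ = -12.20
SE = √(s₁²/n₁ + s₂²/n₂) = √(17.6²/64 + 16.4²/54) = 3.1338
df = 114.83 → 114 (Welch–Satterthwaite, rounded down)
t* = 2.360

CI: -12.20 ± 2.360 · 3.1338 = -12.20 ± 7.40 = (-19.60, -4.80)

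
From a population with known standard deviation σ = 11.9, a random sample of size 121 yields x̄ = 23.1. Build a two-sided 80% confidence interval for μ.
(21.71, 24.49)

z-interval (σ known):
z* = 1.282 for 80% confidence

Margin of error = z* · σ/√n = 1.282 · 11.9/√121 = 1.39

CI: (23.1 - 1.39, 23.1 + 1.39) = (21.71, 24.49)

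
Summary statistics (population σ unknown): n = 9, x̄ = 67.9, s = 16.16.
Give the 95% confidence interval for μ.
(55.48, 80.32)

t-interval (σ unknown):
df = n - 1 = 8
t* = 2.306 for 95% confidence

Margin of error = t* · s/√n = 2.306 · 16.16/√9 = 12.42

CI: (55.48, 80.32)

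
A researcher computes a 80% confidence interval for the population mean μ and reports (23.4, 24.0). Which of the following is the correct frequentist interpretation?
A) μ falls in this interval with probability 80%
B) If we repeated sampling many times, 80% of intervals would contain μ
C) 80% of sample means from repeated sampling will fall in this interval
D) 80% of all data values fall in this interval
B

A) Wrong — μ is fixed; the randomness lives in the interval, not in μ.
B) Correct — this is the frequentist long-run coverage interpretation.
C) Wrong — coverage applies to intervals containing μ, not to future x̄ values.
D) Wrong — a CI is about the parameter μ, not individual data values.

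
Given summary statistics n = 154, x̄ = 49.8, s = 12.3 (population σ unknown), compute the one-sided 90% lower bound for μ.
μ ≥ 48.52

Lower bound (one-sided):
t* = 1.287 (one-sided for 90%)
Lower bound = x̄ - t* · s/√n = 49.8 - 1.287 · 12.3/√154 = 48.52

We are 90% confident that μ ≥ 48.52.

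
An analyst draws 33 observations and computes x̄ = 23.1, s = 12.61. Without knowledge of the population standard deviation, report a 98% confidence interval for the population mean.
(17.72, 28.48)

t-interval (σ unknown):
df = n - 1 = 32
t* = 2.449 for 98% confidence

Margin of error = t* · s/√n = 2.449 · 12.61/√33 = 5.38

CI: (17.72, 28.48)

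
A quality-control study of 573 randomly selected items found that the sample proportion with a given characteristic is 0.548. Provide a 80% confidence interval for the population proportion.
(0.521, 0.575)

Proportion CI:
SE = √(p̂(1-p̂)/n) = √(0.548 · 0.452 / 573) = 0.02079

z* = 1.282
Margin = z* · SE = 1.282 · 0.02079 = 0.0267

CI: 0.548 ± 0.0267 = (0.521, 0.575)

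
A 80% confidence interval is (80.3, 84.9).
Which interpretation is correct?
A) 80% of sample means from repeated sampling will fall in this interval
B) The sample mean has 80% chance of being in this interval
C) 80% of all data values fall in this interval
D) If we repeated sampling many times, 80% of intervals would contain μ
D

A) Wrong — coverage applies to intervals containing μ, not to future x̄ values.
B) Wrong — x̄ is observed and sits in the interval by construction.
C) Wrong — a CI is about the parameter μ, not individual data values.
D) Correct — this is the frequentist long-run coverage interpretation.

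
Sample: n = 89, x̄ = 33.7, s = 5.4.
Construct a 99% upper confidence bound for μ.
μ ≤ 35.06

Upper bound (one-sided):
t* = 2.369 (one-sided for 99%)
Upper bound = x̄ + t* · s/√n = 33.7 + 2.369 · 5.4/√89 = 35.06

We are 99% confident that μ ≤ 35.06.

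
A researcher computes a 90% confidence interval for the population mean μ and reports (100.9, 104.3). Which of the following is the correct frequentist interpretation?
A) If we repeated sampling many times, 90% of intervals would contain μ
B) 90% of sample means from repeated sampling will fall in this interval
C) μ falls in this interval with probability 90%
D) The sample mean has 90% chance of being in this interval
A

A) Correct — this is the frequentist long-run coverage interpretation.
B) Wrong — coverage applies to intervals containing μ, not to future x̄ values.
C) Wrong — μ is fixed; the randomness lives in the interval, not in μ.
D) Wrong — x̄ is observed and sits in the interval by construction.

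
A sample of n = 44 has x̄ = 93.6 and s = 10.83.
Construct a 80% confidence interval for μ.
(91.47, 95.73)

t-interval (σ unknown):
df = n - 1 = 43
t* = 1.302 for 80% confidence

Margin of error = t* · s/√n = 1.302 · 10.83/√44 = 2.13

CI: (91.47, 95.73)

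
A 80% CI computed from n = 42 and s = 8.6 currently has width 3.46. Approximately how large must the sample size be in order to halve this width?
n ≈ 168

CI width ∝ 1/√n
To reduce width by factor 2, need √n to grow by 2 → need 2² = 4 times as many samples.

Current: n = 42, width = 3.46
New: n = 168, width ≈ 1.71

Width reduced by factor of 3.46/1.71 = 2.02.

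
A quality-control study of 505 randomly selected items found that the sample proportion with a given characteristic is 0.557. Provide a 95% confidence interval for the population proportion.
(0.514, 0.600)

Proportion CI:
SE = √(p̂(1-p̂)/n) = √(0.557 · 0.443 / 505) = 0.02210

z* = 1.960
Margin = z* · SE = 1.960 · 0.02210 = 0.0433

CI: 0.557 ± 0.0433 = (0.514, 0.600)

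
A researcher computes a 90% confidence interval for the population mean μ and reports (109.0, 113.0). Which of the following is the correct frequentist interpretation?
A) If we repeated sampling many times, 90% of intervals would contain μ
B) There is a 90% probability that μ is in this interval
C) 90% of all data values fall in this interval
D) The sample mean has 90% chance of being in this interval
A

A) Correct — this is the frequentist long-run coverage interpretation.
B) Wrong — μ is fixed; the randomness lives in the interval, not in μ.
C) Wrong — a CI is about the parameter μ, not individual data values.
D) Wrong — x̄ is observed and sits in the interval by construction.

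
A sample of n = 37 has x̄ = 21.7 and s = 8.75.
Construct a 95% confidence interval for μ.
(18.78, 24.62)

t-interval (σ unknown):
df = n - 1 = 36
t* = 2.028 for 95% confidence

Margin of error = t* · s/√n = 2.028 · 8.75/√37 = 2.92

CI: (18.78, 24.62)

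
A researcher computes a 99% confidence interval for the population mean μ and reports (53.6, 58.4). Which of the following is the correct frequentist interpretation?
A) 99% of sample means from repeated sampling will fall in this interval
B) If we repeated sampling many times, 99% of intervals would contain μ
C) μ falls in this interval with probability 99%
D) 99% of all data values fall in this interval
B

A) Wrong — coverage applies to intervals containing μ, not to future x̄ values.
B) Correct — this is the frequentist long-run coverage interpretation.
C) Wrong — μ is fixed; the randomness lives in the interval, not in μ.
D) Wrong — a CI is about the parameter μ, not individual data values.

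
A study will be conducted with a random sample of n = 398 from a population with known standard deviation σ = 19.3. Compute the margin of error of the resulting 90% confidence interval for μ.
Margin of error = 1.59

Margin of error = z* · σ/√n
= 1.645 · 19.3/√398
= 1.645 · 19.3/19.9499
= 1.59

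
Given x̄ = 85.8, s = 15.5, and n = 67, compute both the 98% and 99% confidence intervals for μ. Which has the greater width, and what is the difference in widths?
99% CI is wider by 1.01

df = 66
98% CI: t* = 2.384, (81.29, 90.31), width = 2 · t* · s/√n = 9.03
99% CI: t* = 2.652, (80.78, 90.82), width = 2 · t* · s/√n = 10.04

The 99% CI is wider by 10.04 - 9.03 = 1.01.
Higher confidence requires a wider interval.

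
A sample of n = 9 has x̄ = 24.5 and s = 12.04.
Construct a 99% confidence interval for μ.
(11.04, 37.96)

t-interval (σ unknown):
df = n - 1 = 8
t* = 3.355 for 99% confidence

Margin of error = t* · s/√n = 3.355 · 12.04/√9 = 13.46

CI: (11.04, 37.96)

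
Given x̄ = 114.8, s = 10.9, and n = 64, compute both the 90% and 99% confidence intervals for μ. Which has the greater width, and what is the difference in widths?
99% CI is wider by 2.69

df = 63
90% CI: t* = 1.669, (112.53, 117.07), width = 2 · t* · s/√n = 4.55
99% CI: t* = 2.656, (111.18, 118.42), width = 2 · t* · s/√n = 7.24

The 99% CI is wider by 7.24 - 4.55 = 2.69.
Higher confidence requires a wider interval.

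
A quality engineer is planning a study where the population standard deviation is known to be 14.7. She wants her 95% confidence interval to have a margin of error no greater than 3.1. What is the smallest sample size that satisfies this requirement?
n ≥ 87

For margin E ≤ 3.1:
n ≥ (z* · σ / E)²
n ≥ (1.960 · 14.7 / 3.1)²
n ≥ 86.38

Minimum n = 87 (rounding up)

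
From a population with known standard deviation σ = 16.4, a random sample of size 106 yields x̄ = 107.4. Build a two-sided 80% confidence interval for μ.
(105.36, 109.44)

z-interval (σ known):
z* = 1.282 for 80% confidence

Margin of error = z* · σ/√n = 1.282 · 16.4/√106 = 2.04

CI: (107.4 - 2.04, 107.4 + 2.04) = (105.36, 109.44)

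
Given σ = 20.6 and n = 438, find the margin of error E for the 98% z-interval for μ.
Margin of error = 2.29

Margin of error = z* · σ/√n
= 2.326 · 20.6/√438
= 2.326 · 20.6/20.9284
= 2.29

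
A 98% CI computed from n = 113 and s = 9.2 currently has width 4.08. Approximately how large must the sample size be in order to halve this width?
n ≈ 452

CI width ∝ 1/√n
To reduce width by factor 2, need √n to grow by 2 → need 2² = 4 times as many samples.

Current: n = 113, width = 4.08
New: n = 452, width ≈ 2.02

Width reduced by factor of 4.08/2.02 = 2.02.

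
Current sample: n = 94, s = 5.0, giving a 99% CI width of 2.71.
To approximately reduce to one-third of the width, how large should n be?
n ≈ 846

CI width ∝ 1/√n
To reduce width by factor 3, need √n to grow by 3 → need 3² = 9 times as many samples.

Current: n = 94, width = 2.71
New: n = 846, width ≈ 0.89

Width reduced by factor of 2.71/0.89 = 3.04.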